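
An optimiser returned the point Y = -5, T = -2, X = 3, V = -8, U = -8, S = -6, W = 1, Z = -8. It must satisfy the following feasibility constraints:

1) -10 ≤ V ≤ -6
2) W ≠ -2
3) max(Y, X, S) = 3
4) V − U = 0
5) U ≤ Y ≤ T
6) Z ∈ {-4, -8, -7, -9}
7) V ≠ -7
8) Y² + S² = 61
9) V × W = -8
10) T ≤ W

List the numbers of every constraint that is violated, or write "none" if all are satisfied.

1) V = -8 lies in [-10, -6] — OK.
2) W = 1, and 1 ≠ -2 — OK.
3) max(-5, 3, -6) = 3 — OK.
4) V − U = -8 − (-8) = 0 — OK.
5) values -8 ≤ -5 ≤ -2 — OK.
6) Z = -8 is in {-4, -8, -7, -9} — OK.
7) V = -8, and -8 ≠ -7 — OK.
8) Y² + S² = (-5)² + (-6)² = 25 + 36 = 61 — OK.
9) V × W = -8 × 1 = -8 — OK.
10) T = -2, W = 1; -2 ≤ 1 — OK.

None — every constraint holds.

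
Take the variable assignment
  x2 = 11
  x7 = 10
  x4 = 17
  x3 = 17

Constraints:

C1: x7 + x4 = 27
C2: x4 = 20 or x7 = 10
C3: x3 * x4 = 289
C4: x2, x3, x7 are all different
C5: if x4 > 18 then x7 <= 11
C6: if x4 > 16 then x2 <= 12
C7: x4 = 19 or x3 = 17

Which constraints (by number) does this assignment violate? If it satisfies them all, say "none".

C1: x7 + x4 = 10 + 17 = 27  ✓
C2: x4 = 17 ≠ 20, but x7 = 10 = 10 (second disjunct)  ✓
C3: x3 * x4 = 17 * 17 = 289  ✓
C4: values 11, 17, 10 are pairwise distinct  ✓
C5: x4 = 17, not > 18; antecedent false, conditional vacuously true  ✓
C6: x4 = 17 > 16, so we need x2 ≤ 12; x2 = 11 ≤ 12  ✓
C7: x4 = 17 ≠ 19, but x3 = 17 = 17 (second disjunct)  ✓

The assignment satisfies every constraint.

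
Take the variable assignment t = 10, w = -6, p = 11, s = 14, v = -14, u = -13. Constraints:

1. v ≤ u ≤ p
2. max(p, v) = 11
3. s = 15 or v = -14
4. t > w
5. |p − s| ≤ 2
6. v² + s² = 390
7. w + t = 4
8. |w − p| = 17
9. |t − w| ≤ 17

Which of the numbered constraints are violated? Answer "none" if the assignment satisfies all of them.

1. values -14 ≤ -13 ≤ 11 — holds.
2. max(11, -14) = 11 — holds.
3. s = 14 ≠ 15, but v = -14 = -14 (second disjunct) — holds.
4. t = 10, w = -6; 10 > -6 — holds.
5. |11 − 14| = 3; 3 > 2, exceeds bound 2 — does not hold.
6. v² + s² = (-14)² + 14² = 196 + 196 = 392, not 390 — does not hold.
7. w + t = -6 + 10 = 4 — holds.
8. |-6 − 11| = 17 — holds.
9. |10 − (-6)| = 16; 16 ≤ 17 — holds.

The assignment fails constraints 5 and 6.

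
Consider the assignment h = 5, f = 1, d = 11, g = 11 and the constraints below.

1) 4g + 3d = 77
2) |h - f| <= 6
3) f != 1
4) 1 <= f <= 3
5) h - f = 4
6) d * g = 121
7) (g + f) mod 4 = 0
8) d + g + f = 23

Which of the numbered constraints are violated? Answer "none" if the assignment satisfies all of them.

Constraint 3 does not hold.

1) 4g + 3d = 4(11) + 3(11) = 77 — satisfied.
2) |5 - 1| = 4; 4 ≤ 6 — satisfied.
3) f = 1, but 1 is required to differ — violated.
4) f = 1 lies in [1, 3] — satisfied.
5) h - f = 5 - 1 = 4 — satisfied.
6) d * g = 11 * 11 = 121 — satisfied.
7) g + f = 12; 12 mod 4 = 0 — satisfied.
8) d + g + f = 11 + 11 + 1 = 23 — satisfied.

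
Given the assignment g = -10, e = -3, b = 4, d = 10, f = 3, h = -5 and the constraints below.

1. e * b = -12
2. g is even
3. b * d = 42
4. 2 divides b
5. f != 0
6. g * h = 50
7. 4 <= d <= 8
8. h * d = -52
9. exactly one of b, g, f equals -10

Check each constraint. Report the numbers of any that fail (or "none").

The assignment fails constraints 3, 7, 8.

1. e * b = -3 * 4 = -12 — holds.
2. g = -10 is even — holds.
3. b * d = 4 * 10 = 40, not 42 — does not hold.
4. 4 / 2 = 2, so 2 divides 4 — holds.
5. f = 3, and 3 ≠ 0 — holds.
6. g * h = -10 * (-5) = 50 — holds.
7. d = 10 is outside [4, 8] — does not hold.
8. h * d = -5 * 10 = -50, not -52 — does not hold.
9. b=4, g=-10, f=3; 1 of them equals -10 — holds.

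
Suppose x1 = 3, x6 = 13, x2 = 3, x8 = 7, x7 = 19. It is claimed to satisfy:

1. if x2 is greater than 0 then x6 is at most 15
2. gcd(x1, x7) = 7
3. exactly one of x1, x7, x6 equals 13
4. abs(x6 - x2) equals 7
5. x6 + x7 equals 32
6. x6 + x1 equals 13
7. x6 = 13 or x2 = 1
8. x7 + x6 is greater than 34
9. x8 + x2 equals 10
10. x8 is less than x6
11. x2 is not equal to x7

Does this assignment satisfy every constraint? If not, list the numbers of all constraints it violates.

The assignment fails constraints 2, 4, 6, and 8.

1. x2 = 3 > 0, so we need x6 ≤ 15; x6 = 13 ≤ 15 — holds.
2. gcd(3, 19) = 1, not 7 — fails.
3. x1=3, x7=19, x6=13; 1 of them equals 13 — holds.
4. abs(13 - 3) = 10, not 7 — fails.
5. x6 + x7 = 13 + 19 = 32 — holds.
6. x6 + x1 = 13 + 3 = 16, not 13 — fails.
7. x6 = 13 = 13 (first disjunct) — holds.
8. x7 + x6 = 19 + 13 = 32; 32 ≤ 34, bound 34 not met — fails.
9. x8 + x2 = 7 + 3 = 10 — holds.
10. x8 = 7, x6 = 13; 7 < 13 — holds.
11. x2 = 3, x7 = 19; distinct — holds.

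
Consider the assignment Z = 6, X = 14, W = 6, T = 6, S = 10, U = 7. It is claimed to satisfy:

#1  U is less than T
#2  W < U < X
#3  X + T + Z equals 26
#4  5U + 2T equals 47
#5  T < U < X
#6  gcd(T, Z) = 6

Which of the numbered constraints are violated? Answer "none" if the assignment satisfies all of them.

Constraint 1 does not hold.

#1 U = 7, T = 6; 7 ≥ 6 (want <) — violated.
#2 values 6 < 7 < 14 — satisfied.
#3 X + T + Z = 14 + 6 + 6 = 26 — satisfied.
#4 5U + 2T = 5(7) + 2(6) = 47 — satisfied.
#5 values 6 < 7 < 14 — satisfied.
#6 gcd(6, 6) = 6 — satisfied.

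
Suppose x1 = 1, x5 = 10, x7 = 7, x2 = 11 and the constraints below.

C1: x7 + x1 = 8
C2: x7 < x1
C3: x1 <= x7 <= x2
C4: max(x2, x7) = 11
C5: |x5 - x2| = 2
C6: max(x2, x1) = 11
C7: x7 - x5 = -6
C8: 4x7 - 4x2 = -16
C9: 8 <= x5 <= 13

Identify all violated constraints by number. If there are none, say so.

Violated: 2, 5, and 7.

C1: x7 + x1 = 7 + 1 = 8 — holds.
C2: x7 = 7, x1 = 1; 7 ≥ 1 (want <) — fails.
C3: values 1 <= 7 <= 11 — holds.
C4: max(11, 7) = 11 — holds.
C5: |10 - 11| = 1, not 2 — fails.
C6: max(11, 1) = 11 — holds.
C7: x7 - x5 = 7 - 10 = -3, not -6 — fails.
C8: 4x7 - 4x2 = 4(7) - 4(11) = -16 — holds.
C9: x5 = 10 lies in [8, 13] — holds.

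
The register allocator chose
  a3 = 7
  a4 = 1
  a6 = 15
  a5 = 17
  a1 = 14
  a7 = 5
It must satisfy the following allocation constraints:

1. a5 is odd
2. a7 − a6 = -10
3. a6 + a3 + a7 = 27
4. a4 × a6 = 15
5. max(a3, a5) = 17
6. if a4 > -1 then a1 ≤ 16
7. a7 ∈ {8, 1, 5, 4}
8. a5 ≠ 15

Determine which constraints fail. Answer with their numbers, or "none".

1. a5 = 17 is odd — holds.
2. a7 − a6 = 5 − 15 = -10 — holds.
3. a6 + a3 + a7 = 15 + 7 + 5 = 27 — holds.
4. a4 × a6 = 1 × 15 = 15 — holds.
5. max(7, 17) = 17 — holds.
6. a4 = 1 > -1, so we need a1 ≤ 16; a1 = 14 ≤ 16 — holds.
7. a7 = 5 is in {8, 1, 5, 4} — holds.
8. a5 = 17, and 17 ≠ 15 — holds.

None — every constraint holds.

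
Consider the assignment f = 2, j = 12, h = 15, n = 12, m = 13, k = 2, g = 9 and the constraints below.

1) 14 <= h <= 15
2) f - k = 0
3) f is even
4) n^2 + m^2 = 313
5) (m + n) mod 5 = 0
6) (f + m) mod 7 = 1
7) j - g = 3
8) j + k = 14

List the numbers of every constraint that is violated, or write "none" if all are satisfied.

1) h = 15 lies in [14, 15] — holds.
2) f - k = 2 - 2 = 0 — holds.
3) f = 2 is even — holds.
4) n^2 + m^2 = 12^2 + 13^2 = 144 + 169 = 313 — holds.
5) m + n = 25; 25 mod 5 = 0 — holds.
6) f + m = 15; 15 mod 7 = 1 — holds.
7) j - g = 12 - 9 = 3 — holds.
8) j + k = 12 + 2 = 14 — holds.

No violations.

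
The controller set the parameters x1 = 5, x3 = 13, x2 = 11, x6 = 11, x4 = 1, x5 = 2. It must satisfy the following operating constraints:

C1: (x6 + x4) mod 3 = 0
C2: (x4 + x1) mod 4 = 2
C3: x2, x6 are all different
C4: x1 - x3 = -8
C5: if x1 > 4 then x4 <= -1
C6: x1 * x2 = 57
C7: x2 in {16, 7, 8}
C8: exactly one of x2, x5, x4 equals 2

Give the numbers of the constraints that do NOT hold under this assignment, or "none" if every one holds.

C1: x6 + x4 = 12; 12 mod 3 = 0 — holds.
C2: x4 + x1 = 6; 6 mod 4 = 2 — holds.
C3: x2 = x6 = 11, not all different — fails.
C4: x1 - x3 = 5 - 13 = -8 — holds.
C5: x1 = 5 > 4, so we need x4 ≤ -1; but x4 = 1 > -1 — fails.
C6: x1 * x2 = 5 * 11 = 55, not 57 — fails.
C7: x2 = 11 is not in {16, 7, 8} — fails.
C8: x2=11, x5=2, x4=1; 1 of them equals 2 — holds.

No — constraints 3, 5, 6, and 7 are not satisfied.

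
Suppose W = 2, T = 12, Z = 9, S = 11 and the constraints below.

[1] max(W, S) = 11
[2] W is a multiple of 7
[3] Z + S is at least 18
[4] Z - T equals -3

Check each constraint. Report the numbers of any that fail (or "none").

Constraint 2 does not hold.

[1] max(2, 11) = 11  true
[2] 2 = 7*0 + 2, so 7 does not divide 2  false
[3] Z + S = 9 + 11 = 20; 20 ≥ 18  true
[4] Z - T = 9 - 12 = -3  true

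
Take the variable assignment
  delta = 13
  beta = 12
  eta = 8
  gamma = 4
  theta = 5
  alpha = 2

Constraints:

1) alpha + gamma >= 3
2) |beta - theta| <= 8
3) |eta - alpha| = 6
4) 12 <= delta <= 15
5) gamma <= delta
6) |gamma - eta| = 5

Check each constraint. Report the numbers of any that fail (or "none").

Constraint 6 is violated.

1) alpha + gamma = 2 + 4 = 6; 6 ≥ 3 — satisfied.
2) |12 - 5| = 7; 7 ≤ 8 — satisfied.
3) |8 - 2| = 6 — satisfied.
4) delta = 13 lies in [12, 15] — satisfied.
5) gamma = 4, delta = 13; 4 ≤ 13 — satisfied.
6) |4 - 8| = 4, not 5 — violated.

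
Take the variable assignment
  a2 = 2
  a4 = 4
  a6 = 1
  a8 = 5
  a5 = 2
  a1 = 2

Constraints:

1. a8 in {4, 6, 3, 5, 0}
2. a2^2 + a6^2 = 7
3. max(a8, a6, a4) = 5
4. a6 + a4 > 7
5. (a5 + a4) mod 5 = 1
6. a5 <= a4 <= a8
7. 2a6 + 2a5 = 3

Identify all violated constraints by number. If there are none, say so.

1. a8 = 5 is in {4, 6, 3, 5, 0} — satisfied.
2. a2^2 + a6^2 = 2^2 + 1^2 = 4 + 1 = 5, not 7 — violated.
3. max(5, 1, 4) = 5 — satisfied.
4. a6 + a4 = 1 + 4 = 5; 5 ≤ 7, bound 7 not met — violated.
5. a5 + a4 = 6; 6 mod 5 = 1 — satisfied.
6. values 2 <= 4 <= 5 — satisfied.
7. 2a6 + 2a5 = 2(1) + 2(2) = 6, not 3 — violated.

No — constraints 2, 4, 7 are not satisfied.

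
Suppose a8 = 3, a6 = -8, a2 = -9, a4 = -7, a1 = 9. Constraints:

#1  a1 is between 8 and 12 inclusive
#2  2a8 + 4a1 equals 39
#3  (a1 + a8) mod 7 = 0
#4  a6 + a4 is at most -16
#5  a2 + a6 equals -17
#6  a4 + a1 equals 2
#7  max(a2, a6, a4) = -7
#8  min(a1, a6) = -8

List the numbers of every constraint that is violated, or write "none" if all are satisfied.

No — constraints 2, 3, and 4 are not satisfied.

#1 a1 = 9 lies in [8, 12]  true
#2 2a8 + 4a1 = 2(3) + 4(9) = 42, not 39  false
#3 a1 + a8 = 12; 12 mod 7 = 5, not 0  false
#4 a6 + a4 = -8 + (-7) = -15; -15 > -16, bound -16 not met  false
#5 a2 + a6 = -9 + (-8) = -17  true
#6 a4 + a1 = -7 + 9 = 2  true
#7 max(-9, -8, -7) = -7  true
#8 min(9, -8) = -8  true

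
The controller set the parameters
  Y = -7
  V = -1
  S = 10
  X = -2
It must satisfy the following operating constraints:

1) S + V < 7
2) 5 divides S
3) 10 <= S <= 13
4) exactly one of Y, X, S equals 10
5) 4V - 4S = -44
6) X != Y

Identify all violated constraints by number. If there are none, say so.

The assignment fails constraint 1.

1) S + V = 10 + (-1) = 9; 9 ≥ 7, bound 7 not met — does not hold.
2) 10 / 5 = 2, so 5 divides 10 — holds.
3) S = 10 lies in [10, 13] — holds.
4) Y=-7, X=-2, S=10; 1 of them equals 10 — holds.
5) 4V - 4S = 4(-1) - 4(10) = -44 — holds.
6) X = -2, Y = -7; distinct — holds.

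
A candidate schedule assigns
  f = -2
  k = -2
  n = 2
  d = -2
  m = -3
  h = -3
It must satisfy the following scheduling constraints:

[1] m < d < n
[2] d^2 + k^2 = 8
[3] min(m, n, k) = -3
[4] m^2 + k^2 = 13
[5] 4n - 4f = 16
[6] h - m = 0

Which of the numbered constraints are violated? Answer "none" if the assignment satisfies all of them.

None — every constraint holds.

[1] values -3 < -2 < 2  holds
[2] d^2 + k^2 = (-2)^2 + (-2)^2 = 4 + 4 = 8  holds
[3] min(-3, 2, -2) = -3  holds
[4] m^2 + k^2 = (-3)^2 + (-2)^2 = 9 + 4 = 13  holds
[5] 4n - 4f = 4(2) - 4(-2) = 16  holds
[6] h - m = -3 - (-3) = 0  holds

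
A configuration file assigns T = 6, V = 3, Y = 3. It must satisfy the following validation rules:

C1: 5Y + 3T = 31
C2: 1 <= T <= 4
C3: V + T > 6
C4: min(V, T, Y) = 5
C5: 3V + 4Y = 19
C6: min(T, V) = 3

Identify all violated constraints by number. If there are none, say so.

No — constraints 1, 2, 4, 5 are not satisfied.

C1: 5Y + 3T = 5(3) + 3(6) = 33, not 31  fails
C2: T = 6 is outside [1, 4]  fails
C3: V + T = 3 + 6 = 9; 9 > 6  holds
C4: min(3, 6, 3) = 3, not 5  fails
C5: 3V + 4Y = 3(3) + 4(3) = 21, not 19  fails
C6: min(6, 3) = 3  holds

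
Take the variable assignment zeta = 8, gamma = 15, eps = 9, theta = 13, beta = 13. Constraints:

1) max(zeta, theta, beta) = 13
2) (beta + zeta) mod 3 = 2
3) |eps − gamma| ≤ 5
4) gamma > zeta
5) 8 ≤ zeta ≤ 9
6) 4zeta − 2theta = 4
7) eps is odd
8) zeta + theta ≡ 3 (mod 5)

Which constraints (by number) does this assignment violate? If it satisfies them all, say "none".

1) max(8, 13, 13) = 13 — holds.
2) beta + zeta = 21; 21 mod 3 = 0, not 2 — does not hold.
3) |9 − 15| = 6; 6 > 5, exceeds bound 5 — does not hold.
4) gamma = 15, zeta = 8; 15 > 8 — holds.
5) zeta = 8 lies in [8, 9] — holds.
6) 4zeta − 2theta = 4(8) − 2(13) = 6, not 4 — does not hold.
7) eps = 9 is odd — holds.
8) zeta + theta = 21; 21 mod 5 = 1, not 3 — does not hold.

No — constraints 2, 3, 6, and 8 are not satisfied.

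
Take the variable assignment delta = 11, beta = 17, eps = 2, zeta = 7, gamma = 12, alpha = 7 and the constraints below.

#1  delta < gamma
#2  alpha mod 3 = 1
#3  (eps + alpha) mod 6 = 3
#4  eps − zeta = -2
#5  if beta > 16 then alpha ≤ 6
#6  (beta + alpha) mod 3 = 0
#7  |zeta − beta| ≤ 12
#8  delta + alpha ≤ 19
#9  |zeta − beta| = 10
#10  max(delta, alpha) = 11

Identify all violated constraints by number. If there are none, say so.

#1 delta = 11, gamma = 12; 11 < 12 — holds.
#2 7 mod 3 = 1 — holds.
#3 eps + alpha = 9; 9 mod 6 = 3 — holds.
#4 eps − zeta = 2 − 7 = -5, not -2 — does not hold.
#5 beta = 17 > 16, so we need alpha ≤ 6; but alpha = 7 > 6 — does not hold.
#6 beta + alpha = 24; 24 mod 3 = 0 — holds.
#7 |7 − 17| = 10; 10 ≤ 12 — holds.
#8 delta + alpha = 11 + 7 = 18; 18 ≤ 19 — holds.
#9 |7 − 17| = 10 — holds.
#10 max(11, 7) = 11 — holds.

Violated: 4, 5.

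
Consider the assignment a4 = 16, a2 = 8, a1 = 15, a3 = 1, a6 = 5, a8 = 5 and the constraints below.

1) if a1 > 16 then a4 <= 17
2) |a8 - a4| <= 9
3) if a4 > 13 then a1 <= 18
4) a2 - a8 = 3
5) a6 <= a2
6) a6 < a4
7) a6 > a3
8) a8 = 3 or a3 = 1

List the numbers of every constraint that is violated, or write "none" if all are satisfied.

No — constraint 2 is not satisfied.

1) a1 = 15, not > 16; antecedent false, conditional vacuously true — satisfied.
2) |5 - 16| = 11; 11 > 9, exceeds bound 9 — violated.
3) a4 = 16 > 13, so we need a1 ≤ 18; a1 = 15 ≤ 18 — satisfied.
4) a2 - a8 = 8 - 5 = 3 — satisfied.
5) a6 = 5, a2 = 8; 5 ≤ 8 — satisfied.
6) a6 = 5, a4 = 16; 5 < 16 — satisfied.
7) a6 = 5, a3 = 1; 5 > 1 — satisfied.
8) a8 = 5 ≠ 3, but a3 = 1 = 1 (second disjunct) — satisfied.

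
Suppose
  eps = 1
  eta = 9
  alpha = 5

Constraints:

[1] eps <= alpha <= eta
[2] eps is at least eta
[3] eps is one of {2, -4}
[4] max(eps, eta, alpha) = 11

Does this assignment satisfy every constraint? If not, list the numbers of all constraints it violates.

Violated: 2, 3, 4.

[1] values 1 <= 5 <= 9  OK
[2] eps = 1, eta = 9; 1 < 9 (want ≥)  FAIL
[3] eps = 1 is not in {2, -4}  FAIL
[4] max(1, 9, 5) = 9, not 11  FAIL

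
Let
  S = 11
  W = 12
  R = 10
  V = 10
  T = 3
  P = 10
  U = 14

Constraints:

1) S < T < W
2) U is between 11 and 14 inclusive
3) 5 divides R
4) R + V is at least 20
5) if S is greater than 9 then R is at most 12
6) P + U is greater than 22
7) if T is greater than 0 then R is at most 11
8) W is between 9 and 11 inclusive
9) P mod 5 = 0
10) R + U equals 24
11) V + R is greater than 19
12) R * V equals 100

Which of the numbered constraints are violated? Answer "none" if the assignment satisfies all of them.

No — constraints 1 and 8 are not satisfied.

1) values 11, 3, 12; S = 11 is not < T = 3  false
2) U = 14 lies in [11, 14]  true
3) 10 / 5 = 2, so 5 divides 10  true
4) R + V = 10 + 10 = 20; 20 ≥ 20  true
5) S = 11 > 9, so we need R ≤ 12; R = 10 ≤ 12  true
6) P + U = 10 + 14 = 24; 24 > 22  true
7) T = 3 > 0, so we need R ≤ 11; R = 10 ≤ 11  true
8) W = 12 is outside [9, 11]  false
9) 10 mod 5 = 0  true
10) R + U = 10 + 14 = 24  true
11) V + R = 10 + 10 = 20; 20 > 19  true
12) R * V = 10 * 10 = 100  true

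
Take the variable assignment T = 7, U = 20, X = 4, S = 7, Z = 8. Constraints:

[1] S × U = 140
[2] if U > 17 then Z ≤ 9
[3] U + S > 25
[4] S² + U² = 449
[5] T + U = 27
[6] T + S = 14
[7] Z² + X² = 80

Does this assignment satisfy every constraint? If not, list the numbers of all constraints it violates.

All constraints are satisfied.

[1] S × U = 7 × 20 = 140 — holds.
[2] U = 20 > 17, so we need Z ≤ 9; Z = 8 ≤ 9 — holds.
[3] U + S = 20 + 7 = 27; 27 > 25 — holds.
[4] S² + U² = 7² + 20² = 49 + 400 = 449 — holds.
[5] T + U = 7 + 20 = 27 — holds.
[6] T + S = 7 + 7 = 14 — holds.
[7] Z² + X² = 8² + 4² = 64 + 16 = 80 — holds.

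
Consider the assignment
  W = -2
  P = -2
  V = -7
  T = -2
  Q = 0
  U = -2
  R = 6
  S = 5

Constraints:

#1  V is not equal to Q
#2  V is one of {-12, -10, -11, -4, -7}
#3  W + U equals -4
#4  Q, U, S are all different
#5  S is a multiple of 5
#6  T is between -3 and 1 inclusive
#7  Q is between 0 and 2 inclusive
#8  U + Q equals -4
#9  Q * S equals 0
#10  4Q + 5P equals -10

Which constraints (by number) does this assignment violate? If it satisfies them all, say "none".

No — constraint 8 is not satisfied.

#1 V = -7, Q = 0; distinct  yes
#2 V = -7 is in {-12, -10, -11, -4, -7}  yes
#3 W + U = -2 + (-2) = -4  yes
#4 values 0, -2, 5 are pairwise distinct  yes
#5 5 / 5 = 1, so 5 divides 5  yes
#6 T = -2 lies in [-3, 1]  yes
#7 Q = 0 lies in [0, 2]  yes
#8 U + Q = -2 + 0 = -2, not -4  no
#9 Q * S = 0 * 5 = 0  yes
#10 4Q + 5P = 4(0) + 5(-2) = -10  yes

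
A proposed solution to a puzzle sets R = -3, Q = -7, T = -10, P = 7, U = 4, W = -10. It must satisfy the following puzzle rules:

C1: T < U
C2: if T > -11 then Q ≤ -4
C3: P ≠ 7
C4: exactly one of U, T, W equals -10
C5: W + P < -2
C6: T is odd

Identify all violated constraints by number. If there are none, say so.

C1: T = -10, U = 4; -10 < 4 — OK.
C2: T = -10 > -11, so we need Q ≤ -4; Q = -7 ≤ -4 — OK.
C3: P = 7, but 7 is required to differ — violated.
C4: U=4, T=-10, W=-10; 2 of them equal -10, not exactly one — violated.
C5: W + P = -10 + 7 = -3; -3 < -2 — OK.
C6: T = -10 is even — violated.

Constraints 3, 4, and 6 are violated.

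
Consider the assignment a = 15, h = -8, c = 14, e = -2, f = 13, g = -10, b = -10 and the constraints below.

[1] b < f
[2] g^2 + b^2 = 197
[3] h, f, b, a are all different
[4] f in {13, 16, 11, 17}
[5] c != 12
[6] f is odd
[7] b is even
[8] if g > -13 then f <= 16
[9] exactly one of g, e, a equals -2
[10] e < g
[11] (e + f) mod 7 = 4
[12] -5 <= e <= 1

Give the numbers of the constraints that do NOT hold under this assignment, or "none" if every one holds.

[1] b = -10, f = 13; -10 < 13 — holds.
[2] g^2 + b^2 = (-10)^2 + (-10)^2 = 100 + 100 = 200, not 197 — does not hold.
[3] values -8, 13, -10, 15 are pairwise distinct — holds.
[4] f = 13 is in {13, 16, 11, 17} — holds.
[5] c = 14, and 14 ≠ 12 — holds.
[6] f = 13 is odd — holds.
[7] b = -10 is even — holds.
[8] g = -10 > -13, so we need f ≤ 16; f = 13 ≤ 16 — holds.
[9] g=-10, e=-2, a=15; 1 of them equals -2 — holds.
[10] e = -2, g = -10; -2 ≥ -10 (want <) — does not hold.
[11] e + f = 11; 11 mod 7 = 4 — holds.
[12] e = -2 lies in [-5, 1] — holds.

Violated: 2, 10.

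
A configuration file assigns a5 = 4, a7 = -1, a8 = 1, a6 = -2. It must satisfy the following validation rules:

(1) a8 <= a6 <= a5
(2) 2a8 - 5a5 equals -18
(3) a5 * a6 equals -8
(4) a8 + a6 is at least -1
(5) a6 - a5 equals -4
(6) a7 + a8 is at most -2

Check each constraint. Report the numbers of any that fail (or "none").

Constraints 1, 5, and 6 do not hold.

(1) values 1, -2, 4; a8 = 1 is not <= a6 = -2 — does not hold.
(2) 2a8 - 5a5 = 2(1) - 5(4) = -18 — holds.
(3) a5 * a6 = 4 * (-2) = -8 — holds.
(4) a8 + a6 = 1 + (-2) = -1; -1 ≥ -1 — holds.
(5) a6 - a5 = -2 - 4 = -6, not -4 — does not hold.
(6) a7 + a8 = -1 + 1 = 0; 0 > -2, bound -2 not met — does not hold.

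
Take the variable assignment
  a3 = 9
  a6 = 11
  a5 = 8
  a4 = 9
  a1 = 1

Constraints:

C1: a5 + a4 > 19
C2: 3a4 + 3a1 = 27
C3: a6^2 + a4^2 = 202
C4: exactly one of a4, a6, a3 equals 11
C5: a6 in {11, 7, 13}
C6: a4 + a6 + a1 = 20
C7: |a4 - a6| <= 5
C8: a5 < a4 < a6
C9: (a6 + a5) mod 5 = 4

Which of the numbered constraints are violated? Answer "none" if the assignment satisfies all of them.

Constraints 1, 2, 6 do not hold.

C1: a5 + a4 = 8 + 9 = 17; 17 ≤ 19, bound 19 not met  fails
C2: 3a4 + 3a1 = 3(9) + 3(1) = 30, not 27  fails
C3: a6^2 + a4^2 = 11^2 + 9^2 = 121 + 81 = 202  holds
C4: a4=9, a6=11, a3=9; 1 of them equals 11  holds
C5: a6 = 11 is in {11, 7, 13}  holds
C6: a4 + a6 + a1 = 9 + 11 + 1 = 21, not 20  fails
C7: |9 - 11| = 2; 2 ≤ 5  holds
C8: values 8 < 9 < 11  holds
C9: a6 + a5 = 19; 19 mod 5 = 4  holds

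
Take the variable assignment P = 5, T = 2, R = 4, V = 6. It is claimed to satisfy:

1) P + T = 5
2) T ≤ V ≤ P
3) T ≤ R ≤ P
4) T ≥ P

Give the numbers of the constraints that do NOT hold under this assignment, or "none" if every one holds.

1) P + T = 5 + 2 = 7, not 5  FAIL
2) values 2, 6, 5; V = 6 is not ≤ P = 5  FAIL
3) values 2 ≤ 4 ≤ 5  OK
4) T = 2, P = 5; 2 < 5 (want ≥)  FAIL

The assignment fails constraints 1, 2, and 4.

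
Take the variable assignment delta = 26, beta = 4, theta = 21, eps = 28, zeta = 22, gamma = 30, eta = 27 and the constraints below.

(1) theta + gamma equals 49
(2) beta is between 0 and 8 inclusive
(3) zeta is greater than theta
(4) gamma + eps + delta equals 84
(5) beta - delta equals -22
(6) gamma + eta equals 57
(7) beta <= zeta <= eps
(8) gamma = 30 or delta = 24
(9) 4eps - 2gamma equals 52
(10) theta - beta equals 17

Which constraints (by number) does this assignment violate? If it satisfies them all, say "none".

Constraint 1 is violated.

(1) theta + gamma = 21 + 30 = 51, not 49  ✗
(2) beta = 4 lies in [0, 8]  ✓
(3) zeta = 22, theta = 21; 22 > 21  ✓
(4) gamma + eps + delta = 30 + 28 + 26 = 84  ✓
(5) beta - delta = 4 - 26 = -22  ✓
(6) gamma + eta = 30 + 27 = 57  ✓
(7) values 4 <= 22 <= 28  ✓
(8) gamma = 30 = 30 (first disjunct)  ✓
(9) 4eps - 2gamma = 4(28) - 2(30) = 52  ✓
(10) theta - beta = 21 - 4 = 17  ✓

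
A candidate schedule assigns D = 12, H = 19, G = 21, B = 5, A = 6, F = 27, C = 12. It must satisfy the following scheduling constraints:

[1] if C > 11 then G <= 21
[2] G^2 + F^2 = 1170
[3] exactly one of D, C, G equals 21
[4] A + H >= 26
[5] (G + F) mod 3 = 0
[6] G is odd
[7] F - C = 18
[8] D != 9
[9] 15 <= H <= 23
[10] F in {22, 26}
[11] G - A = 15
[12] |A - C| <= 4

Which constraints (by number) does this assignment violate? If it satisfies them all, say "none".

Constraints 4, 7, 10, and 12 do not hold.

[1] C = 12 > 11, so we need G ≤ 21; G = 21 ≤ 21 — holds.
[2] G^2 + F^2 = 21^2 + 27^2 = 441 + 729 = 1170 — holds.
[3] D=12, C=12, G=21; 1 of them equals 21 — holds.
[4] A + H = 6 + 19 = 25; 25 < 26, bound 26 not met — does not hold.
[5] G + F = 48; 48 mod 3 = 0 — holds.
[6] G = 21 is odd — holds.
[7] F - C = 27 - 12 = 15, not 18 — does not hold.
[8] D = 12, and 12 ≠ 9 — holds.
[9] H = 19 lies in [15, 23] — holds.
[10] F = 27 is not in {22, 26} — does not hold.
[11] G - A = 21 - 6 = 15 — holds.
[12] |6 - 12| = 6; 6 > 4, exceeds bound 4 — does not hold.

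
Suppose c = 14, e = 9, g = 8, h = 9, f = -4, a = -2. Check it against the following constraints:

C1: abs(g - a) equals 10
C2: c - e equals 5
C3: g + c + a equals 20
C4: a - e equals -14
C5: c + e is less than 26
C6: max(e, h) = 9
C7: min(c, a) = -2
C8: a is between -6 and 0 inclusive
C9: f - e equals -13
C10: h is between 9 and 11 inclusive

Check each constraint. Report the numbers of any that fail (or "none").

Constraint 4 does not hold.

C1: abs(8 - (-2)) = 10  holds
C2: c - e = 14 - 9 = 5  holds
C3: g + c + a = 8 + 14 + (-2) = 20  holds
C4: a - e = -2 - 9 = -11, not -14  fails
C5: c + e = 14 + 9 = 23; 23 < 26  holds
C6: max(9, 9) = 9  holds
C7: min(14, -2) = -2  holds
C8: a = -2 lies in [-6, 0]  holds
C9: f - e = -4 - 9 = -13  holds
C10: h = 9 lies in [9, 11]  holds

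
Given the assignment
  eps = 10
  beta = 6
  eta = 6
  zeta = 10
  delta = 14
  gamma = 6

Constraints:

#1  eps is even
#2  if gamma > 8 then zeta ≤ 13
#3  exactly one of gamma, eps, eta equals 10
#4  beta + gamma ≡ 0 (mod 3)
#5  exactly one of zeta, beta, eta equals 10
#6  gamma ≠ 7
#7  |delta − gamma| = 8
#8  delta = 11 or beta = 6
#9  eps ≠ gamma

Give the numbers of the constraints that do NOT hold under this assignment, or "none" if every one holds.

#1 eps = 10 is even — OK.
#2 gamma = 6, not > 8; antecedent false, conditional vacuously true — OK.
#3 gamma=6, eps=10, eta=6; 1 of them equals 10 — OK.
#4 beta + gamma = 12; 12 mod 3 = 0 — OK.
#5 zeta=10, beta=6, eta=6; 1 of them equals 10 — OK.
#6 gamma = 6, and 6 ≠ 7 — OK.
#7 |14 − 6| = 8 — OK.
#8 delta = 14 ≠ 11, but beta = 6 = 6 (second disjunct) — OK.
#9 eps = 10, gamma = 6; distinct — OK.

No violations.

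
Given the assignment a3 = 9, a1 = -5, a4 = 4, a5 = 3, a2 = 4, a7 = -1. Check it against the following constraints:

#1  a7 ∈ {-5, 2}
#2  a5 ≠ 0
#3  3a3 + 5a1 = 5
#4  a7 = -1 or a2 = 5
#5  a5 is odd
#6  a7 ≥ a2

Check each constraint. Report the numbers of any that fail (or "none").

#1 a7 = -1 is not in {-5, 2} — violated.
#2 a5 = 3, and 3 ≠ 0 — OK.
#3 3a3 + 5a1 = 3(9) + 5(-5) = 2, not 5 — violated.
#4 a7 = -1 = -1 (first disjunct) — OK.
#5 a5 = 3 is odd — OK.
#6 a7 = -1, a2 = 4; -1 < 4 (want ≥) — violated.

Constraints 1, 3, 6 do not hold.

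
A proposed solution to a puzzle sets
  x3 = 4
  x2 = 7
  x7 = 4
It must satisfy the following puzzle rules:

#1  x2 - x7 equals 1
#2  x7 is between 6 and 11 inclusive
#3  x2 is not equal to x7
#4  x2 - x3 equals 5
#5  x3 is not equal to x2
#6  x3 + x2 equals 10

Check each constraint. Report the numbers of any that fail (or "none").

Constraints 1, 2, 4, 6 do not hold.

#1 x2 - x7 = 7 - 4 = 3, not 1  ✗
#2 x7 = 4 is outside [6, 11]  ✗
#3 x2 = 7, x7 = 4; distinct  ✓
#4 x2 - x3 = 7 - 4 = 3, not 5  ✗
#5 x3 = 4, x2 = 7; distinct  ✓
#6 x3 + x2 = 4 + 7 = 11, not 10  ✗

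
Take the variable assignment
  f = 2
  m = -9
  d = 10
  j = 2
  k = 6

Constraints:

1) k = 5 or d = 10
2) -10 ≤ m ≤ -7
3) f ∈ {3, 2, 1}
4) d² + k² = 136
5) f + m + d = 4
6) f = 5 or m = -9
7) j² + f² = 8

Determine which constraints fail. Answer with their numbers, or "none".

1) k = 6 ≠ 5, but d = 10 = 10 (second disjunct)  true
2) m = -9 lies in [-10, -7]  true
3) f = 2 is in {3, 2, 1}  true
4) d² + k² = 10² + 6² = 100 + 36 = 136  true
5) f + m + d = 2 + (-9) + 10 = 3, not 4  false
6) f = 2 ≠ 5, but m = -9 = -9 (second disjunct)  true
7) j² + f² = 2² + 2² = 4 + 4 = 8  true

The assignment fails constraint 5.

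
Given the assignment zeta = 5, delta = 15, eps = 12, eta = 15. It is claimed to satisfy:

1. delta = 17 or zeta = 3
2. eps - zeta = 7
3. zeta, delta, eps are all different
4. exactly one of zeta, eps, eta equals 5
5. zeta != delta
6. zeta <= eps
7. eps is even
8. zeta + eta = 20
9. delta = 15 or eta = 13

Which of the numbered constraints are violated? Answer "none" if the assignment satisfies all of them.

Constraint 1 is violated.

1. delta = 15 ≠ 17 and zeta = 5 ≠ 3; both disjuncts false  ✘
2. eps - zeta = 12 - 5 = 7  ✔
3. values 5, 15, 12 are pairwise distinct  ✔
4. zeta=5, eps=12, eta=15; 1 of them equals 5  ✔
5. zeta = 5, delta = 15; distinct  ✔
6. zeta = 5, eps = 12; 5 ≤ 12  ✔
7. eps = 12 is even  ✔
8. zeta + eta = 5 + 15 = 20  ✔
9. delta = 15 = 15 (first disjunct)  ✔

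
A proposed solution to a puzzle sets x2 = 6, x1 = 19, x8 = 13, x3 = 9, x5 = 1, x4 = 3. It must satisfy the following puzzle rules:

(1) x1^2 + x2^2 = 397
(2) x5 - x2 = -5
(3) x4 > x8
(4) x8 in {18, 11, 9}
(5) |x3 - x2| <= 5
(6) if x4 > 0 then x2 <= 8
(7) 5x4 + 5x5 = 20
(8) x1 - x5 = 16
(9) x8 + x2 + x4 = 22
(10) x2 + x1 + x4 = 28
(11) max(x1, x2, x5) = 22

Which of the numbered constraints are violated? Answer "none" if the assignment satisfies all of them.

(1) x1^2 + x2^2 = 19^2 + 6^2 = 361 + 36 = 397 — holds.
(2) x5 - x2 = 1 - 6 = -5 — holds.
(3) x4 = 3, x8 = 13; 3 ≤ 13 (want >) — fails.
(4) x8 = 13 is not in {18, 11, 9} — fails.
(5) |9 - 6| = 3; 3 ≤ 5 — holds.
(6) x4 = 3 > 0, so we need x2 ≤ 8; x2 = 6 ≤ 8 — holds.
(7) 5x4 + 5x5 = 5(3) + 5(1) = 20 — holds.
(8) x1 - x5 = 19 - 1 = 18, not 16 — fails.
(9) x8 + x2 + x4 = 13 + 6 + 3 = 22 — holds.
(10) x2 + x1 + x4 = 6 + 19 + 3 = 28 — holds.
(11) max(19, 6, 1) = 19, not 22 — fails.

Constraints 3, 4, 8, 11 do not hold.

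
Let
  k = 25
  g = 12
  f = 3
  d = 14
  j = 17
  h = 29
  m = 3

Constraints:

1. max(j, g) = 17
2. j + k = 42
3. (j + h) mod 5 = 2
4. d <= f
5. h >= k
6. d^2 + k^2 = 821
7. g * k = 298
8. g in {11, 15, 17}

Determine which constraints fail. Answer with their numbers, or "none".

Constraints 3, 4, 7, and 8 are violated.

1. max(17, 12) = 17 — OK.
2. j + k = 17 + 25 = 42 — OK.
3. j + h = 46; 46 mod 5 = 1, not 2 — violated.
4. d = 14, f = 3; 14 > 3 (want ≤) — violated.
5. h = 29, k = 25; 29 ≥ 25 — OK.
6. d^2 + k^2 = 14^2 + 25^2 = 196 + 625 = 821 — OK.
7. g * k = 12 * 25 = 300, not 298 — violated.
8. g = 12 is not in {11, 15, 17} — violated.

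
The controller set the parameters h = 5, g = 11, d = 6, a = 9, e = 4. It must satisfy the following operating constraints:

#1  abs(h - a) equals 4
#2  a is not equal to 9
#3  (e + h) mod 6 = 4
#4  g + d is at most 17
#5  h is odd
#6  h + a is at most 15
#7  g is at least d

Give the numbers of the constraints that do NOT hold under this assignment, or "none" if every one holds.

Constraints 2 and 3 do not hold.

#1 abs(5 - 9) = 4 — satisfied.
#2 a = 9, but 9 is required to differ — violated.
#3 e + h = 9; 9 mod 6 = 3, not 4 — violated.
#4 g + d = 11 + 6 = 17; 17 ≤ 17 — satisfied.
#5 h = 5 is odd — satisfied.
#6 h + a = 5 + 9 = 14; 14 ≤ 15 — satisfied.
#7 g = 11, d = 6; 11 ≥ 6 — satisfied.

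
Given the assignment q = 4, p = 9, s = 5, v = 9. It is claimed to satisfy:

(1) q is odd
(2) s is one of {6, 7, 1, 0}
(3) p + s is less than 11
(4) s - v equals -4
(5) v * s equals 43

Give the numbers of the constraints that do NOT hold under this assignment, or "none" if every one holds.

Violated: 1, 2, 3, 5.

(1) q = 4 is even — does not hold.
(2) s = 5 is not in {6, 7, 1, 0} — does not hold.
(3) p + s = 9 + 5 = 14; 14 ≥ 11, bound 11 not met — does not hold.
(4) s - v = 5 - 9 = -4 — holds.
(5) v * s = 9 * 5 = 45, not 43 — does not hold.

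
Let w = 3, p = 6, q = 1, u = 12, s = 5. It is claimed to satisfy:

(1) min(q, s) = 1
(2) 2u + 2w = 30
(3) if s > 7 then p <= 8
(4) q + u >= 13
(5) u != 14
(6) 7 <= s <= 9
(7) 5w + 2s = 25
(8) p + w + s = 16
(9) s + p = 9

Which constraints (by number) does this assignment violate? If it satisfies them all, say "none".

Violated: 6, 8, 9.

(1) min(1, 5) = 1 — OK.
(2) 2u + 2w = 2(12) + 2(3) = 30 — OK.
(3) s = 5, not > 7; antecedent false, conditional vacuously true — OK.
(4) q + u = 1 + 12 = 13; 13 ≥ 13 — OK.
(5) u = 12, and 12 ≠ 14 — OK.
(6) s = 5 is outside [7, 9] — violated.
(7) 5w + 2s = 5(3) + 2(5) = 25 — OK.
(8) p + w + s = 6 + 3 + 5 = 14, not 16 — violated.
(9) s + p = 5 + 6 = 11, not 9 — violated.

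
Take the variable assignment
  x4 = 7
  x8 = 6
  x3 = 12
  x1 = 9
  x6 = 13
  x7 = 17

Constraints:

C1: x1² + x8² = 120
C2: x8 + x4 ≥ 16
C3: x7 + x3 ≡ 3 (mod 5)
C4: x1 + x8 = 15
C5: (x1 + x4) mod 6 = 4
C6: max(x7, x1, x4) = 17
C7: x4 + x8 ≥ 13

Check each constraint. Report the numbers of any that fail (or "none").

C1: x1² + x8² = 9² + 6² = 81 + 36 = 117, not 120 — does not hold.
C2: x8 + x4 = 6 + 7 = 13; 13 < 16, bound 16 not met — does not hold.
C3: x7 + x3 = 29; 29 mod 5 = 4, not 3 — does not hold.
C4: x1 + x8 = 9 + 6 = 15 — holds.
C5: x1 + x4 = 16; 16 mod 6 = 4 — holds.
C6: max(17, 9, 7) = 17 — holds.
C7: x4 + x8 = 7 + 6 = 13; 13 ≥ 13 — holds.

Constraints 1, 2, and 3 do not hold.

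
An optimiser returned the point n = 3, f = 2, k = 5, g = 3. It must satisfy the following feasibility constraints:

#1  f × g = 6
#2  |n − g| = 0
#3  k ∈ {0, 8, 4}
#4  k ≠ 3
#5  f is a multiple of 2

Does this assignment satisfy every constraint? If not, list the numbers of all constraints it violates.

#1 f × g = 2 × 3 = 6  yes
#2 |3 − 3| = 0  yes
#3 k = 5 is not in {0, 8, 4}  no
#4 k = 5, and 5 ≠ 3  yes
#5 2 / 2 = 1, so 2 divides 2  yes

Constraint 3 does not hold.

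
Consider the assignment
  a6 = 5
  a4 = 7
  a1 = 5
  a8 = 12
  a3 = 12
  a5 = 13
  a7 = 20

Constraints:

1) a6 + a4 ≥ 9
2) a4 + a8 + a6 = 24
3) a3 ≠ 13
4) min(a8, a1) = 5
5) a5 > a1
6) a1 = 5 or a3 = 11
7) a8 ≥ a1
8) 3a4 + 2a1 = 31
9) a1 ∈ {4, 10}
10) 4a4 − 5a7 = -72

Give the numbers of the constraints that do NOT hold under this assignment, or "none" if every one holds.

No — constraint 9 is not satisfied.

1) a6 + a4 = 5 + 7 = 12; 12 ≥ 9 — holds.
2) a4 + a8 + a6 = 7 + 12 + 5 = 24 — holds.
3) a3 = 12, and 12 ≠ 13 — holds.
4) min(12, 5) = 5 — holds.
5) a5 = 13, a1 = 5; 13 > 5 — holds.
6) a1 = 5 = 5 (first disjunct) — holds.
7) a8 = 12, a1 = 5; 12 ≥ 5 — holds.
8) 3a4 + 2a1 = 3(7) + 2(5) = 31 — holds.
9) a1 = 5 is not in {4, 10} — fails.
10) 4a4 − 5a7 = 4(7) − 5(20) = -72 — holds.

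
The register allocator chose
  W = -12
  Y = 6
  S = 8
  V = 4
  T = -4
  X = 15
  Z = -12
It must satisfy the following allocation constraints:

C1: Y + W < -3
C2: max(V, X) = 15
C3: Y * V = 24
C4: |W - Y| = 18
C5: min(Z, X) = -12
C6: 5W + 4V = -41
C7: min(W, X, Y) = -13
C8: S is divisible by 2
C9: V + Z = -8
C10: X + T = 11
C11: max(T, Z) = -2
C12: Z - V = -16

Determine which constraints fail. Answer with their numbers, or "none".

The assignment fails constraints 6, 7, 11.

C1: Y + W = 6 + (-12) = -6; -6 < -3 — holds.
C2: max(4, 15) = 15 — holds.
C3: Y * V = 6 * 4 = 24 — holds.
C4: |-12 - 6| = 18 — holds.
C5: min(-12, 15) = -12 — holds.
C6: 5W + 4V = 5(-12) + 4(4) = -44, not -41 — fails.
C7: min(-12, 15, 6) = -12, not -13 — fails.
C8: 8 / 2 = 4, so 2 divides 8 — holds.
C9: V + Z = 4 + (-12) = -8 — holds.
C10: X + T = 15 + (-4) = 11 — holds.
C11: max(-4, -12) = -4, not -2 — fails.
C12: Z - V = -12 - 4 = -16 — holds.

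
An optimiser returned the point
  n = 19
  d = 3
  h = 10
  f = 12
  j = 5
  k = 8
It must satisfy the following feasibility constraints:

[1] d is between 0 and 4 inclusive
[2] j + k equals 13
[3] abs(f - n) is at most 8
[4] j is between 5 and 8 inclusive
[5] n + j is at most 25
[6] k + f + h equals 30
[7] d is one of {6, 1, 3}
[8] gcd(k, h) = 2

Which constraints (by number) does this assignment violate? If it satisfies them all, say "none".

No violations.

[1] d = 3 lies in [0, 4] — holds.
[2] j + k = 5 + 8 = 13 — holds.
[3] abs(12 - 19) = 7; 7 ≤ 8 — holds.
[4] j = 5 lies in [5, 8] — holds.
[5] n + j = 19 + 5 = 24; 24 ≤ 25 — holds.
[6] k + f + h = 8 + 12 + 10 = 30 — holds.
[7] d = 3 is in {6, 1, 3} — holds.
[8] gcd(8, 10) = 2 — holds.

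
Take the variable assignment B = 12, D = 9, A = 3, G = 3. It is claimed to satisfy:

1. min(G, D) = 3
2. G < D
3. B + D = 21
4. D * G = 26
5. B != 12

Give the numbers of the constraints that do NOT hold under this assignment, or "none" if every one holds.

Constraints 4, 5 are violated.

1. min(3, 9) = 3 — holds.
2. G = 3, D = 9; 3 < 9 — holds.
3. B + D = 12 + 9 = 21 — holds.
4. D * G = 9 * 3 = 27, not 26 — does not hold.
5. B = 12, but 12 is required to differ — does not hold.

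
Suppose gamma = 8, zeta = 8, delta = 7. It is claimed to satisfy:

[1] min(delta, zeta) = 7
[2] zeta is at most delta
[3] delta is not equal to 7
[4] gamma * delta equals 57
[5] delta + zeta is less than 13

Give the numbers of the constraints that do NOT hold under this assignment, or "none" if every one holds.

No — constraints 2, 3, 4, 5 are not satisfied.

[1] min(7, 8) = 7 — OK.
[2] zeta = 8, delta = 7; 8 > 7 (want ≤) — violated.
[3] delta = 7, but 7 is required to differ — violated.
[4] gamma * delta = 8 * 7 = 56, not 57 — violated.
[5] delta + zeta = 7 + 8 = 15; 15 ≥ 13, bound 13 not met — violated.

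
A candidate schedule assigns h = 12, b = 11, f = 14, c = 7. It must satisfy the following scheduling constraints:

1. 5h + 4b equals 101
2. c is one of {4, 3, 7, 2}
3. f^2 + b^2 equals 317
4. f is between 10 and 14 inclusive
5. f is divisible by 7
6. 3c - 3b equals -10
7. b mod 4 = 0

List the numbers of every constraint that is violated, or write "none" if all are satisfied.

1. 5h + 4b = 5(12) + 4(11) = 104, not 101 — does not hold.
2. c = 7 is in {4, 3, 7, 2} — holds.
3. f^2 + b^2 = 14^2 + 11^2 = 196 + 121 = 317 — holds.
4. f = 14 lies in [10, 14] — holds.
5. 14 / 7 = 2, so 7 divides 14 — holds.
6. 3c - 3b = 3(7) - 3(11) = -12, not -10 — does not hold.
7. 11 mod 4 = 3, not 0 — does not hold.

Violated: 1, 6, and 7.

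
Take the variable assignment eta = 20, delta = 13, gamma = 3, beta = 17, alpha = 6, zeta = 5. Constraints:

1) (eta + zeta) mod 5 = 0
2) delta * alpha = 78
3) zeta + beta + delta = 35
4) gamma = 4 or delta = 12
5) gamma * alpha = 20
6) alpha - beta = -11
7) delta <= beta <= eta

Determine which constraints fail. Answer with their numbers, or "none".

No — constraints 4, 5 are not satisfied.

1) eta + zeta = 25; 25 mod 5 = 0  ✔
2) delta * alpha = 13 * 6 = 78  ✔
3) zeta + beta + delta = 5 + 17 + 13 = 35  ✔
4) gamma = 3 ≠ 4 and delta = 13 ≠ 12; both disjuncts false  ✘
5) gamma * alpha = 3 * 6 = 18, not 20  ✘
6) alpha - beta = 6 - 17 = -11  ✔
7) values 13 <= 17 <= 20  ✔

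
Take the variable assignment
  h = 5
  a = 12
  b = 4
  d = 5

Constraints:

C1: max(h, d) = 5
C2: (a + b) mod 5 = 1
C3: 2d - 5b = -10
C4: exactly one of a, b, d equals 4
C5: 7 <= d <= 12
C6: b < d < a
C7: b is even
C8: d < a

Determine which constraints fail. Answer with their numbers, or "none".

Constraint 5 is violated.

C1: max(5, 5) = 5 — holds.
C2: a + b = 16; 16 mod 5 = 1 — holds.
C3: 2d - 5b = 2(5) - 5(4) = -10 — holds.
C4: a=12, b=4, d=5; 1 of them equals 4 — holds.
C5: d = 5 is outside [7, 12] — fails.
C6: values 4 < 5 < 12 — holds.
C7: b = 4 is even — holds.
C8: d = 5, a = 12; 5 < 12 — holds.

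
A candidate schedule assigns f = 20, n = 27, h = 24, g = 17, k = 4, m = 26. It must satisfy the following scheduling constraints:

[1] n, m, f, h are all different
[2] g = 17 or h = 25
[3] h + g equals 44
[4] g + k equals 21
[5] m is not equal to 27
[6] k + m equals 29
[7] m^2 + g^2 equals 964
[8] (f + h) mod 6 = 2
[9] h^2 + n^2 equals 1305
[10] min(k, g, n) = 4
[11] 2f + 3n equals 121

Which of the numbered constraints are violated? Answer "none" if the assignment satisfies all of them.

[1] values 27, 26, 20, 24 are pairwise distinct  ✔
[2] g = 17 = 17 (first disjunct)  ✔
[3] h + g = 24 + 17 = 41, not 44  ✘
[4] g + k = 17 + 4 = 21  ✔
[5] m = 26, and 26 ≠ 27  ✔
[6] k + m = 4 + 26 = 30, not 29  ✘
[7] m^2 + g^2 = 26^2 + 17^2 = 676 + 289 = 965, not 964  ✘
[8] f + h = 44; 44 mod 6 = 2  ✔
[9] h^2 + n^2 = 24^2 + 27^2 = 576 + 729 = 1305  ✔
[10] min(4, 17, 27) = 4  ✔
[11] 2f + 3n = 2(20) + 3(27) = 121  ✔

The assignment fails constraints 3, 6, and 7.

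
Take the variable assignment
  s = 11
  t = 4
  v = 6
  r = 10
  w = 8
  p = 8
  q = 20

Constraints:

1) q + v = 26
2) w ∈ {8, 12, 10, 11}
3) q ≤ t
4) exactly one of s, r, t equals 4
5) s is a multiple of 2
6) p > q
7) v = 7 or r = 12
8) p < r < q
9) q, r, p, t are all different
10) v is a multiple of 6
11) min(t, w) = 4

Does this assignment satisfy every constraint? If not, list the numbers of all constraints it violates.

1) q + v = 20 + 6 = 26 — OK.
2) w = 8 is in {8, 12, 10, 11} — OK.
3) q = 20, t = 4; 20 > 4 (want ≤) — violated.
4) s=11, r=10, t=4; 1 of them equals 4 — OK.
5) 11 = 2×5 + 1, so 2 does not divide 11 — violated.
6) p = 8, q = 20; 8 ≤ 20 (want >) — violated.
7) v = 6 ≠ 7 and r = 10 ≠ 12; both disjuncts false — violated.
8) values 8 < 10 < 20 — OK.
9) values 20, 10, 8, 4 are pairwise distinct — OK.
10) 6 / 6 = 1, so 6 divides 6 — OK.
11) min(4, 8) = 4 — OK.

Constraints 3, 5, 6, and 7 are violated.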